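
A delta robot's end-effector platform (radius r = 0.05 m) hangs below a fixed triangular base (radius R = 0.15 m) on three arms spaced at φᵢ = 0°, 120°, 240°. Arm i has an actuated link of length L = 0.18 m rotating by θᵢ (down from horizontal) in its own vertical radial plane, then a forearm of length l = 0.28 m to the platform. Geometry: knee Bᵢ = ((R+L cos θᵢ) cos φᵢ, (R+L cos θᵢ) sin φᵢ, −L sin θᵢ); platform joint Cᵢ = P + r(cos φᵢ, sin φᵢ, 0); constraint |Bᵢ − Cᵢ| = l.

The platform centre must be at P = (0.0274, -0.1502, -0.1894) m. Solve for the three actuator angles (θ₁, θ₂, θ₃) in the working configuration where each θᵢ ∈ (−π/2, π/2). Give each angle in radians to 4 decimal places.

θ₁ = 0.6109, θ₂ = 1.3966, θ₃ = -0.0876

rotate P by −φ1: (0.0274, -0.1502, -0.1894)
  A=0.0726, B=-0.1894, C=(l²−L²−A²−y'²−z²)/(2L)=-0.0492
  √(A²+B²)=0.2028;  θ1 = -1.2048+1.8157 ≈ 0.6109
arm 2 (φ=120.0°): x'=-0.1438, y'=0.0514
  A=0.2438, B=-0.1894, C=(l²−L²−A²−y'²−z²)/(2L)=-0.1443
  θ2 = atan2(B,A) + arccos(C/0.3087) = 1.3966
φ3=240.0° → target in arm frame (0.1164, 0.0988)
  A cos θ + B sin θ = C:  -0.0164·cos θ + -0.1894·sin θ = 0.0003
  γ=atan2(-0.1894,-0.0164)=-1.6570;  ψ=arccos(0.0013)=1.5694;  θ3=γ+ψ≈-0.0876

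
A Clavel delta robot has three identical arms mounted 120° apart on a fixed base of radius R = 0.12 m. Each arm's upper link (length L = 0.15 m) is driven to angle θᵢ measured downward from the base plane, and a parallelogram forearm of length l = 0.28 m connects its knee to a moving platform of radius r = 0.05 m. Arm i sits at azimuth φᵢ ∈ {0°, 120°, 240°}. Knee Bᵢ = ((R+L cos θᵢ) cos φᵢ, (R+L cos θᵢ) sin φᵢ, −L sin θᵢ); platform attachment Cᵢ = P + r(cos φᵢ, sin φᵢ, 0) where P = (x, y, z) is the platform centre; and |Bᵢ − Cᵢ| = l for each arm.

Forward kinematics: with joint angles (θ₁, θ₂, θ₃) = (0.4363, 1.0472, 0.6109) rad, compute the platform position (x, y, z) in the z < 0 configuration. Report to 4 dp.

(0.0583, -0.0602, -0.2935)

φ1=0.0°: virtual centre (0.2059, 0.0000, -0.0634), radius l
φ2=120.0°: virtual centre (-0.0725, 0.1256, -0.1299), radius l
arm 3 at φ=240.0°: e+L cos θ3 = 0.1929;  S3 = (-0.0964, -0.1670, -0.0860)
eliminate P² terms by subtracting sphere 1 from 2 and 3
[-0.5569 0.2511 -0.1330]·P = -0.0085;  [-0.6048 -0.3341 -0.0453]·P = -0.0018
Cramer: x(z) = 0.0098-0.1652z;  y(z) = -0.0123+0.1634z
into |P−S₁|² = l²: 1.0540z² + 0.1876z + -0.0358 = 0;  Δ = 0.1859;  z = -0.2935 or 0.1156 → z<0 root = -0.2935
x = 0.0583, y = -0.0602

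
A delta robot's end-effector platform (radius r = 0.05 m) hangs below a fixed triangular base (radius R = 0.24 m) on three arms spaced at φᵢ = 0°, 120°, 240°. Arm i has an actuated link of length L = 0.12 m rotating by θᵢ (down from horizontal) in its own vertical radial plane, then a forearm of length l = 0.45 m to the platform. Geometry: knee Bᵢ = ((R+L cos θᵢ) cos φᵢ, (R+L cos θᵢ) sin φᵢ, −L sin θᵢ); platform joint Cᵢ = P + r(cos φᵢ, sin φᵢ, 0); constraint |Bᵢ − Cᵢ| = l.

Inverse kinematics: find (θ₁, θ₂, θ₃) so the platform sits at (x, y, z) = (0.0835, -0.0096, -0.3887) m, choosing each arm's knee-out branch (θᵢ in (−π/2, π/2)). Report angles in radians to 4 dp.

φ1=0.0° → target in arm frame (0.0835, -0.0096)
  A=0.1065, B=-0.3887, C=(l²−L²−A²−y'²−z²)/(2L)=0.1066
  √(A²+B²)=0.4030;  θ1 = -1.3034+1.3032 ≈ -0.0002
φ2=120.0° → target in arm frame (-0.0501, -0.0675)
  A=0.2401, B=-0.3887, C=(l²−L²−A²−y'²−z²)/(2L)=-0.1049
  γ=atan2(-0.3887,0.2401)=-1.0175;  ψ=arccos(-0.2296)=1.8025;  θ2=γ+ψ≈0.7849
arm 3 (φ=240.0°): x'=-0.0334, y'=0.0771
  A cos θ + B sin θ = C:  0.2234·cos θ + -0.3887·sin θ = -0.0786
  √(A²+B²)=0.4483;  θ3 = -1.0491+1.7470 ≈ 0.6979

θ₁ = -0.0002, θ₂ = 0.7849, θ₃ = 0.6979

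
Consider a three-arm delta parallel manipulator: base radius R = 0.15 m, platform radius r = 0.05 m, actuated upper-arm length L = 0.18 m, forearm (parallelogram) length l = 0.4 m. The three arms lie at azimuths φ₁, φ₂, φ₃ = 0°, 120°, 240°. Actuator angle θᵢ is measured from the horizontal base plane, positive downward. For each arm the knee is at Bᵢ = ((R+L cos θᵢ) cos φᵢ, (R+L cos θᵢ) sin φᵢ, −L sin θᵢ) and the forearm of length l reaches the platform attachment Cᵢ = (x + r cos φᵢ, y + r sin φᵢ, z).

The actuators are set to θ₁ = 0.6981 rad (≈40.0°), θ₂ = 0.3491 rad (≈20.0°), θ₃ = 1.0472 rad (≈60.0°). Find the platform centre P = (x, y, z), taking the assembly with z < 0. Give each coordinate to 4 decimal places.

φ1=0.0°: virtual centre (0.2379, 0.0000, -0.1157), radius l
arm 2 at φ=120.0°: ρ2 = 0.2691;  centre 2 = (-0.1346, 0.2331, -0.0616)
centre 3 = (0.1900·cos240.0°, 0.1900·sin240.0°, -0.1559) = (-0.0950, -0.1645, -0.1559)
subtract pairs → two planes through P
linear system: -0.7449x+0.4662y = 0.0063−0.1083z; -0.6658x+-0.3291y = -0.0096−-0.0804z
det = 0.5555;  x = 0.0043+-0.0033z,  y = 0.0203+-0.2375z
into |P−centre ₁|² = l²: 1.0564z² + 0.2233z + -0.0917 = 0;  Δ = 0.4372;  z = -0.4186 or 0.2073 → z<0 root = -0.4186
x = 0.0057, y = 0.1198

(0.0057, 0.1198, -0.4186)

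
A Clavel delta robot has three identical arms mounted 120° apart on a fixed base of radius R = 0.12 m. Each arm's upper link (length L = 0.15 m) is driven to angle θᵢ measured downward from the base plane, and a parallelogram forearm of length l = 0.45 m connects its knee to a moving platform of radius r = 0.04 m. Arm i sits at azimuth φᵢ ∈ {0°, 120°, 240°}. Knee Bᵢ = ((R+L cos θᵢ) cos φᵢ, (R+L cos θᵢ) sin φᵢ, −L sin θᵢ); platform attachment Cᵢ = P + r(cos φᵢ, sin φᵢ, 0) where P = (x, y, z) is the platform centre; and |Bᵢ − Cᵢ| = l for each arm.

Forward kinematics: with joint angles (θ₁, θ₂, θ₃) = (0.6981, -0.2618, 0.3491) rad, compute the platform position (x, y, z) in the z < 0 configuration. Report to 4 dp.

S1 = (0.1949·cos0.0°, 0.1949·sin0.0°, -0.0964) = (0.1949, 0.0000, -0.0964)
S2 = (0.2249·cos120.0°, 0.2249·sin120.0°, 0.0388) = (-0.1124, 0.1948, 0.0388)
S3 = (0.2210·cos240.0°, 0.2210·sin240.0°, -0.0513) = (-0.1105, -0.1914, -0.0513)
subtract pairs → two planes through P
plane₁₂: -0.6147x+0.3895y+0.2705z = 0.0048
det = 0.4732;  x = -0.0073+0.2930z,  y = 0.0008+-0.2319z
into |P−S₁|² = l²: 1.1397z² + 0.0740z + -0.1523 = 0;  Δ = 0.6998;  z = -0.3995 or 0.3346 → z<0 root = -0.3995
x = -0.1244, y = 0.0934

(-0.1244, 0.0934, -0.3995)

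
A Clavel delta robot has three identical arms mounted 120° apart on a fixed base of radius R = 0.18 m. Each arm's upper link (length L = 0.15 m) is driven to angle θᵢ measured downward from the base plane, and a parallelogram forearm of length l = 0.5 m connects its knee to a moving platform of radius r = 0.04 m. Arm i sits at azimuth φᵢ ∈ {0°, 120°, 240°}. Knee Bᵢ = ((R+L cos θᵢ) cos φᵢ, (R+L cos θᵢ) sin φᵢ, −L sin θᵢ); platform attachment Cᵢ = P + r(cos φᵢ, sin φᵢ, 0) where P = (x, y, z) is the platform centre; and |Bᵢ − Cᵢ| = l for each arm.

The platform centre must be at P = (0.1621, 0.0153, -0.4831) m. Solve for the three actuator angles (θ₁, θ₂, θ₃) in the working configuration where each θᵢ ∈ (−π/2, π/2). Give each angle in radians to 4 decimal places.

rotate P by −φ1: (0.1621, 0.0153, -0.4831)
  A=-0.0221, B=-0.4831, C=(l²−L²−A²−y'²−z²)/(2L)=-0.0220
  γ=atan2(-0.4831,-0.0221)=-1.6165;  ψ=arccos(-0.0455)=1.6164;  θ1=γ+ψ≈-0.0002
arm 2 (φ=120.0°): x'=-0.0678, y'=-0.1480
  e−x'=0.2078;  (l²−L²−(e−x')²−y'²−z²)/2L = -0.2366
  θ2 = atan2(B,A) + arccos(C/0.5259) = 0.8729
rotate P by −φ3: (-0.0943, 0.1327, -0.4831)
  e−x'=0.2343;  (l²−L²−(e−x')²−y'²−z²)/2L = -0.2613
  √(A²+B²)=0.5369;  θ3 = -1.1192+2.0791 ≈ 0.9599

θ₁ = -0.0002, θ₂ = 0.8729, θ₃ = 0.9599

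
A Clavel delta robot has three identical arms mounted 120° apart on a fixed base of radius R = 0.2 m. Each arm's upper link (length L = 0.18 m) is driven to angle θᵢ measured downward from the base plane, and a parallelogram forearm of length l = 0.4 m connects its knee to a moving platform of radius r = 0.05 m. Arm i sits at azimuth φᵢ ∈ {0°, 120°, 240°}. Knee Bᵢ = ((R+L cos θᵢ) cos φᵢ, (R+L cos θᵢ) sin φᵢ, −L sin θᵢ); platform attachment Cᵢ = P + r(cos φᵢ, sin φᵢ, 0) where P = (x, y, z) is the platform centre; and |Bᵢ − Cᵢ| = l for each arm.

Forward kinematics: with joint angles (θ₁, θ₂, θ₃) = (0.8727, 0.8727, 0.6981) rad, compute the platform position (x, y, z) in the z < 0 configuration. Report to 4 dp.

(-0.0151, -0.0261, -0.4216)

S1 = (0.2657·cos0.0°, 0.2657·sin0.0°, -0.1379) = (0.2657, 0.0000, -0.1379)
arm 2 at φ=120.0°: e+L cos θ2 = 0.2657;  S2 = (-0.1328, 0.2301, -0.1379)
φ3=240.0°: virtual centre (-0.1439, -0.2493, -0.1157), radius l
|S₂|²−|S₁|² = 0.0000;  |S₃|²−|S₁|² = 0.0067
linear system: -0.7971x+0.4602y = 0.0000−0.0000z; -0.8193x+-0.4986y = 0.0067−0.0444z
det = 0.7745;  x = -0.0040+0.0264z,  y = -0.0069+0.0457z
sphere 1 gives Az²+Bz+C=0 with A=1.0028, B=0.2609, C=-0.0682;  B²−4AC=0.3417;  roots -0.4216, 0.1614;  negative root z = -0.4216
x = -0.0151, y = -0.0261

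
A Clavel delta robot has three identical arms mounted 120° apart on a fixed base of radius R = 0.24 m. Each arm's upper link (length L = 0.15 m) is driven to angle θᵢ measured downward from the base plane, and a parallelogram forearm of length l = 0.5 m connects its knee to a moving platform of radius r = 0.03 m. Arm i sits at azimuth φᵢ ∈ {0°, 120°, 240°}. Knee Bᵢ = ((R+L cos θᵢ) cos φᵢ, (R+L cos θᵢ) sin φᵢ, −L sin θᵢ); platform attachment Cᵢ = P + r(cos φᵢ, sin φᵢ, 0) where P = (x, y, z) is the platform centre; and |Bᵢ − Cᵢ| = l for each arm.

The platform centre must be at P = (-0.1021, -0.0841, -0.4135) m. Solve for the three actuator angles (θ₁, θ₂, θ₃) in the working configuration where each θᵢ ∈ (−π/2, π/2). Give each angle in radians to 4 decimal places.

φ1=0.0° → target in arm frame (-0.1021, -0.0841)
  e−x'=0.3121;  (l²−L²−(e−x')²−y'²−z²)/2L = -0.1599
  θ1 = atan2(B,A) + arccos(C/0.5181) = 0.9603
rotate P by −φ2: (-0.0218, 0.1305, -0.4135)
  e−x'=0.2318;  (l²−L²−(e−x')²−y'²−z²)/2L = -0.0474
  √(A²+B²)=0.4740;  θ2 = -1.0599+1.6710 ≈ 0.6111
rotate P by −φ3: (0.1239, -0.0464, -0.4135)
  A=0.0861, B=-0.4135, C=(l²−L²−A²−y'²−z²)/(2L)=0.1565
  θ3 = atan2(B,A) + arccos(C/0.4224) = -0.1743

θ₁ = 0.9603, θ₂ = 0.6111, θ₃ = -0.1743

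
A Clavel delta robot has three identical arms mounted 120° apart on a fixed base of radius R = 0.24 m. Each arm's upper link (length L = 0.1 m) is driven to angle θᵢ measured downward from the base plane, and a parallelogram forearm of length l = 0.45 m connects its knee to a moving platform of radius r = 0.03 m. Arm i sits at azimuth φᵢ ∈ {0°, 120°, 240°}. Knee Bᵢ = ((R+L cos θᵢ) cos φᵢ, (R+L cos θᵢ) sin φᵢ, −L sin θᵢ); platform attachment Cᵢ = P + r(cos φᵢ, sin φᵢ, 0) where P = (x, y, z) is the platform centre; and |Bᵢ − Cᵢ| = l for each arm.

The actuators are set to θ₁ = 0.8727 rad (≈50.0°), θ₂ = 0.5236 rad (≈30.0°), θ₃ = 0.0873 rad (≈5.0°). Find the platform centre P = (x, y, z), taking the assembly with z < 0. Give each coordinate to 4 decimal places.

φ1=0.0°: virtual centre (0.2743, 0.0000, -0.0766), radius l
S2 = (0.2966·cos120.0°, 0.2966·sin120.0°, -0.0500) = (-0.1483, 0.2569, -0.0500)
S3 = (0.3096·cos240.0°, 0.3096·sin240.0°, -0.0087) = (-0.1548, -0.2681, -0.0087)
|S₂|²−|S₁|² = 0.0094;  |S₃|²−|S₁|² = 0.0148
linear system: -0.8452x+0.5137y = 0.0094−0.0532z; -0.8582x+-0.5363y = 0.0148−0.1358z
det = 0.8941;  x = -0.0142+0.1099z,  y = -0.0050+0.0773z
sphere 1 gives Az²+Bz+C=0 with A=1.0181, B=0.0890, C=-0.1134;  B²−4AC=0.4698;  roots -0.3803, 0.2929;  negative root z = -0.3803
x = -0.0560, y = -0.0344

(-0.0560, -0.0344, -0.3803)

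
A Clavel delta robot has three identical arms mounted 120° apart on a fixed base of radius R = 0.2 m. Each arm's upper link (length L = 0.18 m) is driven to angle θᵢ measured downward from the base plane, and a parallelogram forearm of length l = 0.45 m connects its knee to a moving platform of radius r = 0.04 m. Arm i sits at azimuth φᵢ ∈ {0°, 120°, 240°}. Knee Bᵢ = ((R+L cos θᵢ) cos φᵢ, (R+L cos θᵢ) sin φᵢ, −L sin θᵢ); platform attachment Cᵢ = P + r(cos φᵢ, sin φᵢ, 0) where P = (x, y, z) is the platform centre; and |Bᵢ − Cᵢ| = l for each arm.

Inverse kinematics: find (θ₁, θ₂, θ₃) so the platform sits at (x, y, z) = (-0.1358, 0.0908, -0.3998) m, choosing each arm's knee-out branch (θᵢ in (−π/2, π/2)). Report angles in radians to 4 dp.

θ₁ = 1.1347, θ₂ = -0.0001, θ₃ = 0.6983

rotate P by −φ1: (-0.1358, 0.0908, -0.3998)
  e−x'=0.2958;  (l²−L²−(e−x')²−y'²−z²)/2L = -0.2375
  √(A²+B²)=0.4973;  θ1 = -0.9338+2.0685 ≈ 1.1347
arm 2 (φ=120.0°): x'=0.1465, y'=0.0722
  A cos θ + B sin θ = C:  0.0135·cos θ + -0.3998·sin θ = 0.0135
  γ=atan2(-0.3998,0.0135)=-1.5371;  ψ=arccos(0.0338)=1.5370;  θ2=γ+ψ≈-0.0001
arm 3 (φ=240.0°): x'=-0.0107, y'=-0.1630
  e−x'=0.1707;  (l²−L²−(e−x')²−y'²−z²)/2L = -0.1263
  θ3 = atan2(B,A) + arccos(C/0.4347) = 0.6983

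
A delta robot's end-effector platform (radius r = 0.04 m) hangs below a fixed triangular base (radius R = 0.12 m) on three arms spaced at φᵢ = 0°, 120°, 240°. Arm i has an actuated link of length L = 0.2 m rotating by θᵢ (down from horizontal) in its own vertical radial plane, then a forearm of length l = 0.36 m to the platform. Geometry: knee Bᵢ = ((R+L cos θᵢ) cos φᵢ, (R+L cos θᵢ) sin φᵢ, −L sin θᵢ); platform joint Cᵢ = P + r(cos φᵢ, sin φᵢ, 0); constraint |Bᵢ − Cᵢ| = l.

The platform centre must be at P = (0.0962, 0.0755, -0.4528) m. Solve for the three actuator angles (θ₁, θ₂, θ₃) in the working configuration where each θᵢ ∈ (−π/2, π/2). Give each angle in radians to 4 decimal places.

arm 1 (φ=0.0°): x'=0.0962, y'=0.0755
  A cos θ + B sin θ = C:  -0.0162·cos θ + -0.4528·sin θ = -0.3035
  γ=atan2(-0.4528,-0.0162)=-1.6066;  ψ=arccos(-0.6698)=2.3047;  θ1=γ+ψ≈0.6982
rotate P by −φ2: (0.0173, -0.1211, -0.4528)
  A=0.0627, B=-0.4528, C=(l²−L²−A²−y'²−z²)/(2L)=-0.3350
  θ2 = atan2(B,A) + arccos(C/0.4571) = 0.9603
arm 3 (φ=240.0°): x'=-0.1135, y'=0.0456
  A=0.1935, B=-0.4528, C=(l²−L²−A²−y'²−z²)/(2L)=-0.3874
  θ3 = atan2(B,A) + arccos(C/0.4924) = 1.3092

θ₁ = 0.6982, θ₂ = 0.9603, θ₃ = 1.3092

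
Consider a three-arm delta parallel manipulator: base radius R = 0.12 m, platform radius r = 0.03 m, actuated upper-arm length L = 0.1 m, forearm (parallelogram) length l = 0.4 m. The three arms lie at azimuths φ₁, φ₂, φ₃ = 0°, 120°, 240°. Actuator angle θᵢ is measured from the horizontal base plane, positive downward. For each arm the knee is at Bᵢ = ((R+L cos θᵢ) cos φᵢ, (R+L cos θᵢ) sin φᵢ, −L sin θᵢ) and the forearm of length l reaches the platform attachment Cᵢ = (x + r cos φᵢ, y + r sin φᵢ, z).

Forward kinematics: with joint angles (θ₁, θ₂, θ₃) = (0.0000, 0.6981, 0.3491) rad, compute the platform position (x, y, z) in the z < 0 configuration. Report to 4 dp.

(0.0734, -0.0449, -0.3800)

O1 = (0.1900·cos0.0°, 0.1900·sin0.0°, 0.0000) = (0.1900, 0.0000, 0.0000)
O2 = (0.1666·cos120.0°, 0.1666·sin120.0°, -0.0643) = (-0.0833, 0.1443, -0.0643)
φ3=240.0°: virtual centre (-0.0920, -0.1593, -0.0342), radius l
|O₂|²−|O₁|² = -0.0042;  |O₃|²−|O₁|² = -0.0011
[-0.5466 0.2886 -0.1286]·P = -0.0042;  [-0.5640 -0.3186 -0.0684]·P = -0.0011
Cramer: x(z) = 0.0049-0.1802z;  y(z) = -0.0053+0.1042z
sphere 1 gives Az²+Bz+C=0 with A=1.0433, B=0.0656, C=-0.1257;  B²−4AC=0.5289;  roots -0.3800, 0.3171;  negative root z = -0.3800
x = 0.0734, y = -0.0449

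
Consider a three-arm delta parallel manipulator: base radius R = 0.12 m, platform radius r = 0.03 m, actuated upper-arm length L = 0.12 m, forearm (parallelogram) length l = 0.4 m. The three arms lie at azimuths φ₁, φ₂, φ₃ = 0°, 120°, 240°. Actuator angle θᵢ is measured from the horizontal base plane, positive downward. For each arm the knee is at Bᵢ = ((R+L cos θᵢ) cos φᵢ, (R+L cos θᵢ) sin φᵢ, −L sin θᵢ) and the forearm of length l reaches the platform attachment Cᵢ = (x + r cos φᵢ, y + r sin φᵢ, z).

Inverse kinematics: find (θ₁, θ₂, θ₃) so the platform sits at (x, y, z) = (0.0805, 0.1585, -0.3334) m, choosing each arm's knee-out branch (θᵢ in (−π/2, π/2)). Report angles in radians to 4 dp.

rotate P by −φ1: (0.0805, 0.1585, -0.3334)
  A cos θ + B sin θ = C:  0.0095·cos θ + -0.3334·sin θ = 0.0385
  √(A²+B²)=0.3335;  θ1 = -1.5423+1.4552 ≈ -0.0871
φ2=120.0° → target in arm frame (0.0970, -0.1490)
  A=-0.0070, B=-0.3334, C=(l²−L²−A²−y'²−z²)/(2L)=0.0509
  √(A²+B²)=0.3335;  θ2 = -1.5918+1.4177 ≈ -0.1741
φ3=240.0° → target in arm frame (-0.1775, -0.0095)
  A=0.2675, B=-0.3334, C=(l²−L²−A²−y'²−z²)/(2L)=-0.1550
  γ=atan2(-0.3334,0.2675)=-0.8946;  ψ=arccos(-0.3627)=1.9420;  θ3=γ+ψ≈1.0474

θ₁ = -0.0871, θ₂ = -0.1741, θ₃ = 1.0474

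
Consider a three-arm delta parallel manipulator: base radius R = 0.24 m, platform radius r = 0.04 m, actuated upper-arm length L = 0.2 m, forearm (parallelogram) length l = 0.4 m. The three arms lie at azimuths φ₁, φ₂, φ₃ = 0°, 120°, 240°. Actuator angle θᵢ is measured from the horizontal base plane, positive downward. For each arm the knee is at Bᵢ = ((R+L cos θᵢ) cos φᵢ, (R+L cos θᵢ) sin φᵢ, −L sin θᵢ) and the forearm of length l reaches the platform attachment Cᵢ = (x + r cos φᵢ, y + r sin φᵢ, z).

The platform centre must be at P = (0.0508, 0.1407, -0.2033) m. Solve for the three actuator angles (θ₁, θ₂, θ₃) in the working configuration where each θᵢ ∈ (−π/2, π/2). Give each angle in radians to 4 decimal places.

θ₁ = 0.2617, θ₂ = -0.1740, θ₃ = 1.3091

arm 1 (φ=0.0°): x'=0.0508, y'=0.1407
  e−x'=0.1492;  (l²−L²−(e−x')²−y'²−z²)/2L = 0.0915
  γ=atan2(-0.2033,0.1492)=-0.9377;  ψ=arccos(0.3630)=1.1993;  θ1=γ+ψ≈0.2617
rotate P by −φ2: (0.0964, -0.1143, -0.2033)
  A=0.1036, B=-0.2033, C=(l²−L²−A²−y'²−z²)/(2L)=0.1372
  θ2 = atan2(B,A) + arccos(C/0.2282) = -0.1740
φ3=240.0° → target in arm frame (-0.1472, -0.0264)
  e−x'=0.3472;  (l²−L²−(e−x')²−y'²−z²)/2L = -0.1065
  γ=atan2(-0.2033,0.3472)=-0.5297;  ψ=arccos(-0.2647)=1.8387;  θ3=γ+ψ≈1.3091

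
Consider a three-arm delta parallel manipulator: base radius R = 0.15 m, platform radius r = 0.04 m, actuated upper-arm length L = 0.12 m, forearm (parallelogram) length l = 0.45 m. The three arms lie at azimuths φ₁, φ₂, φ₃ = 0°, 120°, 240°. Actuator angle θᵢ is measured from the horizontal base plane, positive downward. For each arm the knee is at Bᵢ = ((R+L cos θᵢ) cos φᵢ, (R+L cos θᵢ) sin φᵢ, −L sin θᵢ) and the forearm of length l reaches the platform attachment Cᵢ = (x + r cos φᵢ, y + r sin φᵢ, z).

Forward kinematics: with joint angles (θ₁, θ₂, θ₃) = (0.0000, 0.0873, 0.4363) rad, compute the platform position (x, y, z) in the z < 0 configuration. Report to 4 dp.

φ1=0.0°: virtual centre (0.2300, 0.0000, 0.0000), radius l
arm 2 at φ=120.0°: e+L cos θ2 = 0.2295;  O2 = (-0.1148, 0.1988, -0.0105)
O3 = (0.2188·cos240.0°, 0.2188·sin240.0°, -0.0507) = (-0.1094, -0.1895, -0.0507)
subtract pairs → two planes through P
plane₁₂: -0.6895x+0.3976y+-0.0209z = -0.0001
Cramer: x(z) = 0.0019-0.0908z;  y(z) = 0.0031-0.1049z
sphere 1 gives Az²+Bz+C=0 with A=1.0193, B=0.0408, C=-0.1505;  B²−4AC=0.6151;  roots -0.4048, 0.3647;  negative root z = -0.4048
x = 0.0387, y = 0.0456

(0.0387, 0.0456, -0.4048)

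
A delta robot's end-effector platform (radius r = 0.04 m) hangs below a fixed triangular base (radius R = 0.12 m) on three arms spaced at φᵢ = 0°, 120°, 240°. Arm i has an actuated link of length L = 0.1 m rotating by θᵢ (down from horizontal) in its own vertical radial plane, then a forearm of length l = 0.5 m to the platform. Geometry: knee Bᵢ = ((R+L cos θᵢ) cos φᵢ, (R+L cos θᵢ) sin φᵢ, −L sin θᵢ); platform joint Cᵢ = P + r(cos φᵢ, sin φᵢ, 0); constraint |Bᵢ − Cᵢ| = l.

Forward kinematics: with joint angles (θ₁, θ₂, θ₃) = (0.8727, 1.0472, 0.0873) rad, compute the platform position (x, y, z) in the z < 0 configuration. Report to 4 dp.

centre 1 = (0.1443·cos0.0°, 0.1443·sin0.0°, -0.0766) = (0.1443, 0.0000, -0.0766)
φ2=120.0°: virtual centre (-0.0650, 0.1126, -0.0866), radius l
centre 3 = (0.1796·cos240.0°, 0.1796·sin240.0°, -0.0087) = (-0.0898, -0.1556, -0.0087)
subtract pairs → two planes through P
linear system: -0.4186x+0.2252y = -0.0023−-0.0200z; -0.4682x+-0.3111y = 0.0057−0.1358z
det = 0.2356;  x = -0.0024+0.1033z,  y = -0.0146+0.2809z
sphere 1 gives Az²+Bz+C=0 with A=1.0896, B=0.1147, C=-0.2224;  B²−4AC=0.9825;  roots -0.5075, 0.4022;  negative root z = -0.5075
x = -0.0548, y = -0.1571

(-0.0548, -0.1571, -0.5075)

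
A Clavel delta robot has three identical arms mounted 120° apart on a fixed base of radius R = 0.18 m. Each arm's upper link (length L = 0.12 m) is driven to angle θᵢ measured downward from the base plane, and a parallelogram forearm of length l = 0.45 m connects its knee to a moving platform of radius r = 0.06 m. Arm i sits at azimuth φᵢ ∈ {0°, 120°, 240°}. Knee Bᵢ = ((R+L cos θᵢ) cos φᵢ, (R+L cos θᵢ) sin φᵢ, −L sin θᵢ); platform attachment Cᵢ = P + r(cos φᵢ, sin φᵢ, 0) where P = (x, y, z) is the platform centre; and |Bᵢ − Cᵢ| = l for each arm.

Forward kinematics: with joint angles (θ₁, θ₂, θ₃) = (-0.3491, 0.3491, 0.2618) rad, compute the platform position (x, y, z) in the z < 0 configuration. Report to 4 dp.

(0.0840, -0.0107, -0.3835)

arm 1 at φ=0.0°: e+L cos θ1 = 0.2328;  centre 1 = (0.2328, 0.0000, 0.0410)
arm 2 at φ=120.0°: e+L cos θ2 = 0.2328;  centre 2 = (-0.1164, 0.2016, -0.0410)
φ3=240.0°: virtual centre (-0.1180, -0.2043, -0.0311), radius l
|centre ₂|²−|centre ₁|² = 0.0000;  |centre ₃|²−|centre ₁|² = 0.0008
[-0.6983 0.4032 -0.1642]·P = 0.0000;  [-0.7014 -0.4086 -0.1442]·P = 0.0008
Cramer: x(z) = -0.0005-0.2204z;  y(z) = -0.0009+0.0255z
into |P−centre ₁|² = l²: 1.0492z² + 0.0207z + -0.1464 = 0;  Δ = 0.6148;  z = -0.3835 or 0.3638 → z<0 root = -0.3835
x = 0.0840, y = -0.0107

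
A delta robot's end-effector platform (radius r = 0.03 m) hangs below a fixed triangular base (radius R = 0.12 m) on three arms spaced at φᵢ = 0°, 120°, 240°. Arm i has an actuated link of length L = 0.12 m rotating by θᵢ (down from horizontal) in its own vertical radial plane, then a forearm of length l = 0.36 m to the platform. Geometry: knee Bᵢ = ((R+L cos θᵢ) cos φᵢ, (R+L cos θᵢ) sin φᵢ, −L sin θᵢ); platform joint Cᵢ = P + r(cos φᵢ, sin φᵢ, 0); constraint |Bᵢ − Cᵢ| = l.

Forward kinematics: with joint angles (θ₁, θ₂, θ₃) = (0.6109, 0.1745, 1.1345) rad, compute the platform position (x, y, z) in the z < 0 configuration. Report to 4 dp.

(0.0126, 0.1254, -0.3569)

φ1=0.0°: virtual centre (0.1883, 0.0000, -0.0688), radius l
arm 2 at φ=120.0°: (R−r)+L cos θ2 = 0.2082;  O2 = (-0.1041, 0.1803, -0.0208)
φ3=240.0°: virtual centre (-0.0704, -0.1219, -0.1088), radius l
eliminate P² terms by subtracting sphere 1 from 2 and 3
[-0.5848 0.3606 0.0960]·P = 0.0036;  [-0.5173 -0.2437 -0.0799]·P = -0.0086
det = 0.3290;  x = 0.0067+-0.0164z,  y = 0.0208+-0.2928z
sphere 1 gives Az²+Bz+C=0 with A=1.0860, B=0.1314, C=-0.0915;  B²−4AC=0.4146;  roots -0.3569, 0.2359;  negative root z = -0.3569
x = 0.0126, y = 0.1254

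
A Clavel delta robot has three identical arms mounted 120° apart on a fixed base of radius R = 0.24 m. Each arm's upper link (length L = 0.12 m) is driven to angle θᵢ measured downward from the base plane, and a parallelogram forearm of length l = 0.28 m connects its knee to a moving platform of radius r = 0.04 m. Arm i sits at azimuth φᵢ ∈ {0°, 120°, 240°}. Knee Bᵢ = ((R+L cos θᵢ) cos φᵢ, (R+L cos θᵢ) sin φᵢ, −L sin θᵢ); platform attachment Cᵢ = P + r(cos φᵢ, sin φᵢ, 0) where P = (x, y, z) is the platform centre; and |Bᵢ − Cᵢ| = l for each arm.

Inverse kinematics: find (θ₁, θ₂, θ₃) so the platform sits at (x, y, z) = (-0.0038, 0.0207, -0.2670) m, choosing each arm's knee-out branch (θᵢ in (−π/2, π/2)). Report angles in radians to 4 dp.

θ₁ = 1.3092, θ₂ = 1.1345, θ₃ = 1.3969

rotate P by −φ1: (-0.0038, 0.0207, -0.2670)
  e−x'=0.2038;  (l²−L²−(e−x')²−y'²−z²)/2L = -0.2052
  √(A²+B²)=0.3359;  θ1 = -0.9188+2.2281 ≈ 1.3092
φ2=120.0° → target in arm frame (0.0198, -0.0071)
  A cos θ + B sin θ = C:  0.1802·cos θ + -0.2670·sin θ = -0.1658
  θ2 = atan2(B,A) + arccos(C/0.3221) = 1.1345
rotate P by −φ3: (-0.0160, -0.0136, -0.2670)
  A cos θ + B sin θ = C:  0.2160·cos θ + -0.2670·sin θ = -0.2256
  γ=atan2(-0.2670,0.2160)=-0.8905;  ψ=arccos(-0.6569)=2.2874;  θ3=γ+ψ≈1.3969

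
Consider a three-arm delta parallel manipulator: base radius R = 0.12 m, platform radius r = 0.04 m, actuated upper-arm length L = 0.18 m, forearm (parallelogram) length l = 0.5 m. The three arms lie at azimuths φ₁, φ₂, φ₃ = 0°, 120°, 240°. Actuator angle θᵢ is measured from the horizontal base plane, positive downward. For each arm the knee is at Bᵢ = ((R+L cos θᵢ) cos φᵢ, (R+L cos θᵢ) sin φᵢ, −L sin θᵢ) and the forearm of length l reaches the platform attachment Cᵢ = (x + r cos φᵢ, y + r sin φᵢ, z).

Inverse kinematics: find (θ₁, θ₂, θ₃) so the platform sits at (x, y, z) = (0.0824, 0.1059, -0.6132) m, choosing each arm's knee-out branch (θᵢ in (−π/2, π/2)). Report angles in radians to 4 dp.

rotate P by −φ1: (0.0824, 0.1059, -0.6132)
  A=-0.0024, B=-0.6132, C=(l²−L²−A²−y'²−z²)/(2L)=-0.4712
  √(A²+B²)=0.6132;  θ1 = -1.5747+2.4472 ≈ 0.8725
arm 2 (φ=120.0°): x'=0.0505, y'=-0.1243
  A=0.0295, B=-0.6132, C=(l²−L²−A²−y'²−z²)/(2L)=-0.4854
  γ=atan2(-0.6132,0.0295)=-1.5227;  ψ=arccos(-0.7906)=2.4826;  θ2=γ+ψ≈0.9599
rotate P by −φ3: (-0.1329, 0.0184, -0.6132)
  e−x'=0.2129;  (l²−L²−(e−x')²−y'²−z²)/2L = -0.5669
  θ3 = atan2(B,A) + arccos(C/0.6491) = 1.3962

θ₁ = 0.8725, θ₂ = 0.9599, θ₃ = 1.3962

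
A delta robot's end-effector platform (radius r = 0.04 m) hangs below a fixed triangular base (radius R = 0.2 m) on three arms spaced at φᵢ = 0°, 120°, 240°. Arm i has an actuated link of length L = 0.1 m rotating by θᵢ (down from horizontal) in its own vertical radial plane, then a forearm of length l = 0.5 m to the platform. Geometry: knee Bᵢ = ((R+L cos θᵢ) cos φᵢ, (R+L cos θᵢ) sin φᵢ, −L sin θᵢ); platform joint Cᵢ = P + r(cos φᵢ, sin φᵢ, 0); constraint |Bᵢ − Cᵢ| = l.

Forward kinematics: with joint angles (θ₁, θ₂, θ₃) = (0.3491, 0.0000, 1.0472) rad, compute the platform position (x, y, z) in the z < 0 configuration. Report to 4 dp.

φ1=0.0°: virtual centre (0.2540, 0.0000, -0.0342), radius l
O2 = (0.2600·cos120.0°, 0.2600·sin120.0°, 0.0000) = (-0.1300, 0.2252, 0.0000)
arm 3 at φ=240.0°: ρ3 = 0.2100;  O3 = (-0.1050, -0.1819, -0.0866)
eliminate P² terms by subtracting sphere 1 from 2 and 3
[-0.7679 0.4503 0.0684]·P = 0.0019;  [-0.7179 -0.3637 -0.1048]·P = -0.0141
det = 0.6026;  x = 0.0093+-0.0370z,  y = 0.0202+-0.2150z
quadratic in z: (1.0476)z²+(0.0778)z+(-0.1886)=0, √Δ=0.8924 → z ∈ {-0.4630, 0.3888}; z = -0.4630 (taking z<0)
x = 0.0265, y = 0.1198

(0.0265, 0.1198, -0.4630)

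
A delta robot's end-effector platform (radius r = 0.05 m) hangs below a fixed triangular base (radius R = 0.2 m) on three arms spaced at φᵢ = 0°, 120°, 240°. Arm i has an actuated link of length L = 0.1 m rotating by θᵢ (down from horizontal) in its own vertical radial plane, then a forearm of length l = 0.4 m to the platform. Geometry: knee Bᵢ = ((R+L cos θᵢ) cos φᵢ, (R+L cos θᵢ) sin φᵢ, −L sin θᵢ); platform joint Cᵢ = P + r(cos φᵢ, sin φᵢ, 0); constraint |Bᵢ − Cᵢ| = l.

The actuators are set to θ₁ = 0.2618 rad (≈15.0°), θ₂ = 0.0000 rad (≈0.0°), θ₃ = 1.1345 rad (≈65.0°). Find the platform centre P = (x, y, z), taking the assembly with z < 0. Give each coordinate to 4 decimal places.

(0.0373, 0.1080, -0.3492)

S1 = (0.2466·cos0.0°, 0.2466·sin0.0°, -0.0259) = (0.2466, 0.0000, -0.0259)
φ2=120.0°: virtual centre (-0.1250, 0.2165, 0.0000), radius l
φ3=240.0°: virtual centre (-0.0961, -0.1665, -0.0906), radius l
|S₂|²−|S₁|² = 0.0010;  |S₃|²−|S₁|² = -0.0163
linear system: -0.7432x+0.4330y = 0.0010−0.0518z; -0.6854x+-0.3330y = -0.0163−-0.1295z
Cramer: x(z) = 0.0123-0.0714z;  y(z) = 0.0235-0.2420z
quadratic in z: (1.0637)z²+(0.0738)z+(-0.1039)=0, √Δ=0.6690 → z ∈ {-0.3492, 0.2798}; z = -0.3492 (taking z<0)
x = 0.0373, y = 0.1080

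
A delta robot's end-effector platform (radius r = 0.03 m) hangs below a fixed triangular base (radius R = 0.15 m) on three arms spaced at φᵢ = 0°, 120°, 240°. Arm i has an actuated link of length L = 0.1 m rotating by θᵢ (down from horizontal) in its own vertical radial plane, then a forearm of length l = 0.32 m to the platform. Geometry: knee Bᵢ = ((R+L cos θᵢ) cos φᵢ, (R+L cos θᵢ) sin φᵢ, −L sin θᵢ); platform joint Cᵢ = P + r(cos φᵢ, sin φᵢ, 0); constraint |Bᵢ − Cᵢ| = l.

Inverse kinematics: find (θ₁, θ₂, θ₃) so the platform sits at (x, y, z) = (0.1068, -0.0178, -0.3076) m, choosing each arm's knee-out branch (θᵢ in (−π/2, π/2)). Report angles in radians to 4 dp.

θ₁ = 0.0869, θ₂ = 1.2211, θ₃ = 1.0468

rotate P by −φ1: (0.1068, -0.0178, -0.3076)
  A=0.0132, B=-0.3076, C=(l²−L²−A²−y'²−z²)/(2L)=-0.0135
  θ1 = atan2(B,A) + arccos(C/0.3079) = 0.0869
rotate P by −φ2: (-0.0688, -0.0836, -0.3076)
  A cos θ + B sin θ = C:  0.1888·cos θ + -0.3076·sin θ = -0.2243
  γ=atan2(-0.3076,0.1888)=-1.0203;  ψ=arccos(-0.6214)=2.2413;  θ2=γ+ψ≈1.2211
φ3=240.0° → target in arm frame (-0.0380, 0.1014)
  e−x'=0.1580;  (l²−L²−(e−x')²−y'²−z²)/2L = -0.1873
  θ3 = atan2(B,A) + arccos(C/0.3458) = 1.0468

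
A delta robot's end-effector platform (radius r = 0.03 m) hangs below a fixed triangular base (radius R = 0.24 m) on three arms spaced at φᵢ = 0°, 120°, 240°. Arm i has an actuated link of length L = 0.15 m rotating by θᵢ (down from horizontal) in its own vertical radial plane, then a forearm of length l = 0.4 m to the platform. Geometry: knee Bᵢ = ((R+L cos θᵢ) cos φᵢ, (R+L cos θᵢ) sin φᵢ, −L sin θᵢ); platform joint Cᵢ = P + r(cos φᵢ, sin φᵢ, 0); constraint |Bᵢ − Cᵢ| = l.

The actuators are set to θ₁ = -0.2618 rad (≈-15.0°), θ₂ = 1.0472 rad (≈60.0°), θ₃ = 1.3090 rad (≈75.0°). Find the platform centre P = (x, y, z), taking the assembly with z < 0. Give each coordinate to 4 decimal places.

centre 1 = (0.3549·cos0.0°, 0.3549·sin0.0°, 0.0388) = (0.3549, 0.0000, 0.0388)
φ2=120.0°: virtual centre (-0.1425, 0.2468, -0.1299), radius l
arm 3 at φ=240.0°: ρ3 = 0.2488;  centre 3 = (-0.1244, -0.2155, -0.1449)
|centre ₂|²−|centre ₁|² = -0.0294;  |centre ₃|²−|centre ₁|² = -0.0445
plane₁₂: -0.9948x+0.4936y+-0.3375z = -0.0294
Cramer: x(z) = 0.0384-0.3623z;  y(z) = 0.0179-0.0466z
into |P−centre ₁|² = l²: 1.1335z² + 0.1500z + -0.0580 = 0;  Δ = 0.2855;  z = -0.3019 or 0.1695 → z<0 root = -0.3019
x = 0.1478, y = 0.0320

(0.1478, 0.0320, -0.3019)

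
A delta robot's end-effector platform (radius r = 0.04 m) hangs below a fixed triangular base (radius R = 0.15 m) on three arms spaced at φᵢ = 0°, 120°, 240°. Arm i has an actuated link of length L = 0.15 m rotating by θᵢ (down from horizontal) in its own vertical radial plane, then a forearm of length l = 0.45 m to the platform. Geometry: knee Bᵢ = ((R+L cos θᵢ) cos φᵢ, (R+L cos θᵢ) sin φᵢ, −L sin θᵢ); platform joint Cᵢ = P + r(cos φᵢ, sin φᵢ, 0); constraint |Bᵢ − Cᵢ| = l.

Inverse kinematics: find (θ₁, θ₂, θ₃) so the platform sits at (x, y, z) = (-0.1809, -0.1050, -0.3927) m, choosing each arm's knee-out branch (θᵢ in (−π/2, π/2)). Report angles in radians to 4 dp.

arm 1 (φ=0.0°): x'=-0.1809, y'=-0.1050
  A cos θ + B sin θ = C:  0.2909·cos θ + -0.3927·sin θ = -0.2329
  √(A²+B²)=0.4887;  θ1 = -0.9332+2.0675 ≈ 1.1342
arm 2 (φ=120.0°): x'=-0.0005, y'=0.2092
  A=0.1105, B=-0.3927, C=(l²−L²−A²−y'²−z²)/(2L)=-0.1006
  θ2 = atan2(B,A) + arccos(C/0.4079) = 0.5233
φ3=240.0° → target in arm frame (0.1814, -0.1042)
  A=-0.0714, B=-0.3927, C=(l²−L²−A²−y'²−z²)/(2L)=0.0328
  γ=atan2(-0.3927,-0.0714)=-1.7506;  ψ=arccos(0.0822)=1.4885;  θ3=γ+ψ≈-0.2621

θ₁ = 1.1342, θ₂ = 0.5233, θ₃ = -0.2621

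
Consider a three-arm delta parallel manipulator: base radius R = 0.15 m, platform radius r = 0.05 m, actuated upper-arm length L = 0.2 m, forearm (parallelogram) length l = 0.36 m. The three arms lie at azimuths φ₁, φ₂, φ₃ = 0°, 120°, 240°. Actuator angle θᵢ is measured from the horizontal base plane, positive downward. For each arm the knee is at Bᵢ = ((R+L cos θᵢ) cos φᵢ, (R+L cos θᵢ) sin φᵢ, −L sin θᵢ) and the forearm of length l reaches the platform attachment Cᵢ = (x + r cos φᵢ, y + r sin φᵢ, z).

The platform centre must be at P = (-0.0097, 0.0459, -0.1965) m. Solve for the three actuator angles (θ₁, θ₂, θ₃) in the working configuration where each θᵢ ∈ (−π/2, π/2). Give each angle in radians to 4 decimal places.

θ₁ = 0.0875, θ₂ = -0.3491, θ₃ = 0.2615

arm 1 (φ=0.0°): x'=-0.0097, y'=0.0459
  e−x'=0.1097;  (l²−L²−(e−x')²−y'²−z²)/2L = 0.0921
  θ1 = atan2(B,A) + arccos(C/0.2250) = 0.0875
arm 2 (φ=120.0°): x'=0.0446, y'=-0.0145
  e−x'=0.0554;  (l²−L²−(e−x')²−y'²−z²)/2L = 0.1193
  √(A²+B²)=0.2042;  θ2 = -1.2960+0.9469 ≈ -0.3491
rotate P by −φ3: (-0.0349, -0.0314, -0.1965)
  A=0.1349, B=-0.1965, C=(l²−L²−A²−y'²−z²)/(2L)=0.0795
  θ3 = atan2(B,A) + arccos(C/0.2383) = 0.2615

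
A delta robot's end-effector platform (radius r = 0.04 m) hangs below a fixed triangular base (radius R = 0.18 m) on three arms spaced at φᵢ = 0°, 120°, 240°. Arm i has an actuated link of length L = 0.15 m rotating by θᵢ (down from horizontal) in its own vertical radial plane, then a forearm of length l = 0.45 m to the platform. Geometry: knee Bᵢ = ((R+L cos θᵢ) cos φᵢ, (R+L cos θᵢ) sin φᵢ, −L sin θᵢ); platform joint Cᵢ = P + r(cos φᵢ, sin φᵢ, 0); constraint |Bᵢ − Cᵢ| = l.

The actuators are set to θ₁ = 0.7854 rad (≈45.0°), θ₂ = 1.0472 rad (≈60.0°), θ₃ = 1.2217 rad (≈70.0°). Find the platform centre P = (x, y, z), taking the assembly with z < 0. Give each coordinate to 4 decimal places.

arm 1 at φ=0.0°: e+L cos θ1 = 0.2461;  O1 = (0.2461, 0.0000, -0.1061)
φ2=120.0°: virtual centre (-0.1075, 0.1862, -0.1299), radius l
O3 = (0.1913·cos240.0°, 0.1913·sin240.0°, -0.1410) = (-0.0957, -0.1657, -0.1410)
eliminate P² terms by subtracting sphere 1 from 2 and 3
linear system: -0.7071x+0.3724y = -0.0087−-0.0477z; -0.6834x+-0.3314y = -0.0153−-0.0698z
det = 0.4888;  x = 0.0176+-0.0855z,  y = 0.0100+-0.0343z
sphere 1 gives Az²+Bz+C=0 with A=1.0085, B=0.2505, C=-0.1389;  B²−4AC=0.6232;  roots -0.5156, 0.2672;  negative root z = -0.5156
x = 0.0616, y = 0.0277

(0.0616, 0.0277, -0.5156)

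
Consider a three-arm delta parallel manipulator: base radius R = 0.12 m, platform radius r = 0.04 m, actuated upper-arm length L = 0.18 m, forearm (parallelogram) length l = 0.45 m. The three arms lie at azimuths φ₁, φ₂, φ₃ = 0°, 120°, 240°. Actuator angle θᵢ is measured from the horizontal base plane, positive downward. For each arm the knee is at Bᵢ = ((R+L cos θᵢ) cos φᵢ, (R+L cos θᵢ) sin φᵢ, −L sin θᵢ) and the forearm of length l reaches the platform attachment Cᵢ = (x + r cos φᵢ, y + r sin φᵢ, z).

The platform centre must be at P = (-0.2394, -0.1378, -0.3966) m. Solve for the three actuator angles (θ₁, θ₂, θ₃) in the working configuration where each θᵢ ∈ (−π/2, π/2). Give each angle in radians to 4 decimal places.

θ₁ = 1.3093, θ₂ = 0.6983, θ₃ = -0.1742

φ1=0.0° → target in arm frame (-0.2394, -0.1378)
  A cos θ + B sin θ = C:  0.3194·cos θ + -0.3966·sin θ = -0.3005
  θ1 = atan2(B,A) + arccos(C/0.5092) = 1.3093
φ2=120.0° → target in arm frame (0.0004, 0.2762)
  A=0.0796, B=-0.3966, C=(l²−L²−A²−y'²−z²)/(2L)=-0.1940
  γ=atan2(-0.3966,0.0796)=-1.3726;  ψ=arccos(-0.4795)=2.0709;  θ2=γ+ψ≈0.6983
arm 3 (φ=240.0°): x'=0.2390, y'=-0.1384
  A=-0.1590, B=-0.3966, C=(l²−L²−A²−y'²−z²)/(2L)=-0.0879
  γ=atan2(-0.3966,-0.1590)=-1.9522;  ψ=arccos(-0.2057)=1.7780;  θ3=γ+ψ≈-0.1742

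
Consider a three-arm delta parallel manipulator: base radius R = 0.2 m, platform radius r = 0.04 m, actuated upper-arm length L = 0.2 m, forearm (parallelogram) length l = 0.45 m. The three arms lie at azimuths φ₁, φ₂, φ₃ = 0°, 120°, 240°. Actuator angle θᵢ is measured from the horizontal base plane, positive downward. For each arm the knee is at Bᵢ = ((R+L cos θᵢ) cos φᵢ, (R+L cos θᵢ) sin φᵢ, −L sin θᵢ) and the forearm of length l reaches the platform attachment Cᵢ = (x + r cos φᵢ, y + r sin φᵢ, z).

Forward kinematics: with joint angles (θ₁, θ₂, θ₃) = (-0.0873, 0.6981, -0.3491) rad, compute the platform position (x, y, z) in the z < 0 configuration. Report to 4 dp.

(0.0370, -0.1065, -0.2781)

S1 = (0.3592·cos0.0°, 0.3592·sin0.0°, 0.0174) = (0.3592, 0.0000, 0.0174)
arm 2 at φ=120.0°: e+L cos θ2 = 0.3132;  S2 = (-0.1566, 0.2713, -0.1286)
S3 = (0.3479·cos240.0°, 0.3479·sin240.0°, 0.0684) = (-0.1740, -0.3013, 0.0684)
subtract pairs → two planes through P
linear system: -1.0317x+0.5425y = -0.0147−-0.2920z; -1.0664x+-0.6026y = -0.0036−0.1019z
det = 1.2003;  x = 0.0090+-0.1005z,  y = -0.0100+0.3470z
sphere 1 gives Az²+Bz+C=0 with A=1.1305, B=0.0286, C=-0.0795;  B²−4AC=0.3601;  roots -0.2781, 0.2527;  negative root z = -0.2781
x = 0.0370, y = -0.1065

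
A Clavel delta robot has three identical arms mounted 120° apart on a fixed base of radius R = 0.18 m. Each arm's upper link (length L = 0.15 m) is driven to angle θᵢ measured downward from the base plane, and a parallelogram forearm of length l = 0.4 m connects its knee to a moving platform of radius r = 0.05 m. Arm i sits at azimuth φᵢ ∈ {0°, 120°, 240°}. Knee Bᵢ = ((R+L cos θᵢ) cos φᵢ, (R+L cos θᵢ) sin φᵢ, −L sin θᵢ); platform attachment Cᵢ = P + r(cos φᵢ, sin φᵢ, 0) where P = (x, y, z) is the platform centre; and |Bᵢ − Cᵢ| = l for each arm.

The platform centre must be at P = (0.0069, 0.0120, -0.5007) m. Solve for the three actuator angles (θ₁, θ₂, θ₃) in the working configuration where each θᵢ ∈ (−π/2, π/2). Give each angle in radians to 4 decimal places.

θ₁ = 1.2215, θ₂ = 1.2213, θ₃ = 1.3086

rotate P by −φ1: (0.0069, 0.0120, -0.5007)
  A=0.1231, B=-0.5007, C=(l²−L²−A²−y'²−z²)/(2L)=-0.4283
  √(A²+B²)=0.5156;  θ1 = -1.3297+2.5512 ≈ 1.2215
φ2=120.0° → target in arm frame (0.0069, -0.0120)
  A cos θ + B sin θ = C:  0.1231·cos θ + -0.5007·sin θ = -0.4283
  √(A²+B²)=0.5156;  θ2 = -1.3298+2.5511 ≈ 1.2213
φ3=240.0° → target in arm frame (-0.0138, 0.0000)
  A=0.1438, B=-0.5007, C=(l²−L²−A²−y'²−z²)/(2L)=-0.4463
  θ3 = atan2(B,A) + arccos(C/0.5210) = 1.3086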